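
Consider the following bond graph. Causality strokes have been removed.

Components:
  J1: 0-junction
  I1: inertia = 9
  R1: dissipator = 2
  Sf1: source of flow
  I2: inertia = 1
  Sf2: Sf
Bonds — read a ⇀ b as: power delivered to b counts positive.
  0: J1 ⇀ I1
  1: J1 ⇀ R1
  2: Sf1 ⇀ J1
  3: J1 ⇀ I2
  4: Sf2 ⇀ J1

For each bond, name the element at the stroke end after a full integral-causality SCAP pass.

β2 stroke→Sf1  (Sf1 (Sf) sets flow on bond)
β4 stroke→Sf2  (Sf2 fixes flow; stroke at Sf2)
β0 stroke→I1  (prefer integral on I1)
β3 stroke→I2  (prefer integral on I2)
β1 stroke→J1  (only one effort-in slot at J1)

#0 →I1
#1 →J1
#2 →Sf1
#3 →I2
#4 →Sf2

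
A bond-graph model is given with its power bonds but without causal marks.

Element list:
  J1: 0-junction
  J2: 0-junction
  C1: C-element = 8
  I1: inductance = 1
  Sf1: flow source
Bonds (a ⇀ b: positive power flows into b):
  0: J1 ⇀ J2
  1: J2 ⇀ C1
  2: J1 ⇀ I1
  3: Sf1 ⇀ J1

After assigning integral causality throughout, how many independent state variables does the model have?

β3 stroke→Sf1  (source Sf1 imposes f)
β1 stroke→J2  (C1: C, integral causality)
β0 stroke→J1  (0-jn J2 has e-setter on 1)
β2 stroke→I1  (common-e at J1 fixed by 0)

2  (C1, I1 all integral)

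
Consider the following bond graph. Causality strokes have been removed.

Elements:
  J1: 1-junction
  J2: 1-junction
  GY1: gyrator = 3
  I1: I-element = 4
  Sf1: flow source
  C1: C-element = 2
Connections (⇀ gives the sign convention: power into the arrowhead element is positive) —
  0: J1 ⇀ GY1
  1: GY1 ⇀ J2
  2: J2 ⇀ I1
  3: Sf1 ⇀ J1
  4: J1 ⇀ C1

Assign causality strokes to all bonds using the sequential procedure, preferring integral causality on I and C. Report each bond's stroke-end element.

b3 stroke→Sf1  (source Sf1 imposes f)
b0 stroke→J1  (J1: bond 3 brought flow, rest push out)
b4 stroke→J1  (J1: bond 3 brought flow, rest push out)
b1 stroke→J2  (GY GY1: same side as bond 0)
b2 stroke→I1  (closing 1-jn rule on J2)

bond 0 →J1
bond 1 →J2
bond 2 →I1
bond 3 →Sf1
bond 4 →J1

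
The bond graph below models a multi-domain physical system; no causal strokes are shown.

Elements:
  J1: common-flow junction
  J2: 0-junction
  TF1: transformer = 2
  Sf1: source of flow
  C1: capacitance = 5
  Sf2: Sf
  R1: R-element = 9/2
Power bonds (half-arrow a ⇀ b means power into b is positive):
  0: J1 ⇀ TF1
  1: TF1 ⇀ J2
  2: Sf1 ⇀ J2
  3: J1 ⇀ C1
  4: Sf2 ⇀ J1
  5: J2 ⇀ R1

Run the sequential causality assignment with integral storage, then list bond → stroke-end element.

b0 stroke at J1
b1 stroke at TF1
b2 stroke at Sf1
b3 stroke at J1
b4 stroke at Sf2
b5 stroke at J2

b2 stroke at Sf1  (Sf1 fixes flow; stroke at Sf1)
b4 stroke at Sf2  (Sf2 (Sf) sets flow on bond)
b0 stroke at J1  (J1 flow already set via bond 4)
b3 stroke at J1  (J1: bond 4 brought flow, rest push out)
b1 stroke at TF1  (TF TF1: opposite of bond 0)
b5 stroke at J2  (only one effort-in slot at J2)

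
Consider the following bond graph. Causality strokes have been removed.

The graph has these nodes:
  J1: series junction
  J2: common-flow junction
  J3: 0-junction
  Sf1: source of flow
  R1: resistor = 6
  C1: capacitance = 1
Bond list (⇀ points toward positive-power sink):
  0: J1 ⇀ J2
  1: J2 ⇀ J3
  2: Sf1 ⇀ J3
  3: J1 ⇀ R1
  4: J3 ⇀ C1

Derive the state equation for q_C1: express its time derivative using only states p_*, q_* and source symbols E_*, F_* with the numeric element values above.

β2 |Sf1  (Sf1 (Sf) sets flow on bond)
β4 |J3  (C1: C, integral causality)
β1 |J2  (J3 effort already set via bond 4)
β0 |J1  (J2 needs exactly one f-in)
β3 |R1  (closing 1-jn rule on J1)

dq_C1/dt = F_Sf1 - q_C1/6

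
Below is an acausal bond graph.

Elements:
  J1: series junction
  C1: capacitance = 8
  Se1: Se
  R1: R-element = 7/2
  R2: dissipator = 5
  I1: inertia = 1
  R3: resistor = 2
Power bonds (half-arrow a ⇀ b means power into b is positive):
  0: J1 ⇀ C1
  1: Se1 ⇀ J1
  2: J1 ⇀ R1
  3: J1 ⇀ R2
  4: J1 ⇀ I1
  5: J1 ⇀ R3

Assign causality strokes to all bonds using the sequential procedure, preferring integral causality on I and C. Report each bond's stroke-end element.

b0 →J1
b1 →J1
b2 →J1
b3 →J1
b4 →I1
b5 →J1

β1 stroke→J1  (source Se1 imposes e)
β0 stroke→J1  (C1: C, integral causality)
β4 stroke→I1  (I1 integral (f out))
β2 stroke→J1  (1-jn J1 has f-setter on 4)
β3 stroke→J1  (1-jn J1 has f-setter on 4)
β5 stroke→J1  (J1: bond 4 brought flow, rest push out)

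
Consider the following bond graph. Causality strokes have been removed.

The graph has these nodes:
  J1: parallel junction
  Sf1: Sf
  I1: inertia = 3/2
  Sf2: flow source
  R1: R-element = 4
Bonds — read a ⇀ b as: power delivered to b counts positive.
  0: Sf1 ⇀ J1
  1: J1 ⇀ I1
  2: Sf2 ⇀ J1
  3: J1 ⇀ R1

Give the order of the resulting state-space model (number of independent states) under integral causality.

1  (I1 all integral)

b0 →Sf1  (Sf1: flow source, stroke at near end)
b2 →Sf2  (Sf2 fixes flow; stroke at Sf2)
b1 →I1  (prefer integral on I1)
b3 →J1  (J1 needs exactly one e-in)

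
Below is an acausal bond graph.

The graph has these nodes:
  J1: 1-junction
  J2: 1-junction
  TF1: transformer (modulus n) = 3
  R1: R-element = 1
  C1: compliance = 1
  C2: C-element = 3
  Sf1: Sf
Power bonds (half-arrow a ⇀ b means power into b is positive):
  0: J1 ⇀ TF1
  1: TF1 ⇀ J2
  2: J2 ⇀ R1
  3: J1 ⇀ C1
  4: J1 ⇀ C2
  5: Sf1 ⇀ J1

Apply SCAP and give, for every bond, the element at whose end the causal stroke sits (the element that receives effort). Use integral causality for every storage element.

β0 →J1
β1 →TF1
β2 →J2
β3 →J1
β4 →J1
β5 →Sf1

b5 |Sf1  (Sf1: flow source, stroke at near end)
b0 |J1  (common-f at J1 fixed by 5)
b3 |J1  (J1: bond 5 brought flow, rest push out)
b4 |J1  (J1: bond 5 brought flow, rest push out)
b1 |TF1  (TF TF1: opposite of bond 0)
b2 |J2  (J2 flow already set via bond 1)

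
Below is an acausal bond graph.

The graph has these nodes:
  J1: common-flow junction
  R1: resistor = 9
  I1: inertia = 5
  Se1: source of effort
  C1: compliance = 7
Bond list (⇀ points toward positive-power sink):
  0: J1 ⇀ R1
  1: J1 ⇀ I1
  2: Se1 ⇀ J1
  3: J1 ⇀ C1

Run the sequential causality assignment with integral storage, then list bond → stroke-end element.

#0 →J1
#1 →I1
#2 →J1
#3 →J1

β2 stroke→J1  (source Se1 imposes e)
β1 stroke→I1  (I1 integral (f out))
β0 stroke→J1  (J1: bond 1 brought flow, rest push out)
β3 stroke→J1  (J1: bond 1 brought flow, rest push out)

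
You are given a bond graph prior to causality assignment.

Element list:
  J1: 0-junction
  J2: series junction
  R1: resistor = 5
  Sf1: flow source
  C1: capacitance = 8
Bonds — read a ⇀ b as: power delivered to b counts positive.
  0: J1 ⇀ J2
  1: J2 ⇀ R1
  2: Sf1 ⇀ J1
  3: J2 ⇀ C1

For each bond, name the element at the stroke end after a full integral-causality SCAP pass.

b0 stroke→J1
b1 stroke→J2
b2 stroke→Sf1
b3 stroke→J2

β2 stroke at Sf1  (Sf1 (Sf) sets flow on bond)
β0 stroke at J1  (closing 0-jn rule on J1)
β1 stroke at J2  (1-jn J2 has f-setter on 0)
β3 stroke at J2  (common-f at J2 fixed by 0)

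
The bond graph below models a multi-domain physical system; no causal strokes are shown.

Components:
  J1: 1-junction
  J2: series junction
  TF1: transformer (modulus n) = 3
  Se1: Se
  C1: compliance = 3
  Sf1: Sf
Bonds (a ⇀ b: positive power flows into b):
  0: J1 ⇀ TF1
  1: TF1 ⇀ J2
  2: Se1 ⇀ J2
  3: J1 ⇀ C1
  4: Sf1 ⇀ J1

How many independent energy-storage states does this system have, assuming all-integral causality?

1  (C1 all integral)

bond 2 →J2  (Se1: effort source, stroke at far end)
bond 4 →Sf1  (Sf1: flow source, stroke at near end)
bond 0 →J1  (J1 flow already set via bond 4)
bond 3 →J1  (common-f at J1 fixed by 4)
bond 1 →TF1  (J2 needs exactly one f-in)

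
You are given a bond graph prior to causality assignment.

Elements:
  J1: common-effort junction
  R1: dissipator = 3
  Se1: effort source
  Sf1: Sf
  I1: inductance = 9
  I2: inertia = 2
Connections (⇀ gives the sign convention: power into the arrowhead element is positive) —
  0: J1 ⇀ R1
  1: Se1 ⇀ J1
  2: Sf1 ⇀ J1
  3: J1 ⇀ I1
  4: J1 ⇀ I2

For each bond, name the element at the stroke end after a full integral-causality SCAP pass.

#1 stroke at J1  (Se1 (Se) sets effort on bond)
#2 stroke at Sf1  (Sf1: flow source, stroke at near end)
#0 stroke at R1  (J1 effort already set via bond 1)
#3 stroke at I1  (common-e at J1 fixed by 1)
#4 stroke at I2  (0-jn J1 has e-setter on 1)

bond 0 |R1
bond 1 |J1
bond 2 |Sf1
bond 3 |I1
bond 4 |I2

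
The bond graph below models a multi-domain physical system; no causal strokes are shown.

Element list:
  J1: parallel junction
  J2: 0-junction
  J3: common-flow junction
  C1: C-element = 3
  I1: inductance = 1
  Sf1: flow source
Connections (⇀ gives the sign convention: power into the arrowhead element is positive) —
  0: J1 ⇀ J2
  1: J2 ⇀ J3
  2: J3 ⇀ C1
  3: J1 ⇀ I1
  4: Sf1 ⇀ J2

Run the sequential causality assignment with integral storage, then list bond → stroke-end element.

bond 4 →Sf1  (Sf1: flow source, stroke at near end)
bond 2 →J3  (C1 outputs effort q/C1)
bond 1 →J2  (J3 needs exactly one f-in)
bond 0 →J1  (J2: bond 1 brought effort, rest push out)
bond 3 →I1  (J1: bond 0 brought effort, rest push out)

b0 →J1
b1 →J2
b2 →J3
b3 →I1
b4 →Sf1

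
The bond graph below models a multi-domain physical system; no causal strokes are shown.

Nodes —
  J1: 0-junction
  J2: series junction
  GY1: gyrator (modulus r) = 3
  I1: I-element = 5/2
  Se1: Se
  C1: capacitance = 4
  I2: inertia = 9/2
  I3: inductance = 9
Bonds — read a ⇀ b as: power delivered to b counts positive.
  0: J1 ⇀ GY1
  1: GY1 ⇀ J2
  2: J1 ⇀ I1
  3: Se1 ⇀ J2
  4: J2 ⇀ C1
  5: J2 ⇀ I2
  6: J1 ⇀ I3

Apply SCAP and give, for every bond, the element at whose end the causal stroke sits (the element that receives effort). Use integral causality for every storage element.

bond 0 stroke→J1
bond 1 stroke→J2
bond 2 stroke→I1
bond 3 stroke→J2
bond 4 stroke→J2
bond 5 stroke→I2
bond 6 stroke→I3

bond 3 stroke at J2  (Se1 (Se) sets effort on bond)
bond 2 stroke at I1  (I1 integral (f out))
bond 4 stroke at J2  (C1 integral (e out))
bond 5 stroke at I2  (I2: I, integral causality)
bond 1 stroke at J2  (1-jn J2 has f-setter on 5)
bond 0 stroke at J1  (through GY1, causality inverts; strokes same side of GY1)
bond 6 stroke at I3  (J1 effort already set via bond 0)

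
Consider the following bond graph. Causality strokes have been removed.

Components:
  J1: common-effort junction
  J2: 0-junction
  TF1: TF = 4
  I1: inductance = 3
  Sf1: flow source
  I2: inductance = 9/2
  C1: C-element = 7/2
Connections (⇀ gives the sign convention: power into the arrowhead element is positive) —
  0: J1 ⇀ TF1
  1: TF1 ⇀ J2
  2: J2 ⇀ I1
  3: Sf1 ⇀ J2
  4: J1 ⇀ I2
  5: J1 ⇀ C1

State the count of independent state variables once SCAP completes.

β3 →Sf1  (source Sf1 imposes f)
β2 →I1  (prefer integral on I1)
β1 →J2  (J2: last free bond brings effort in)
β0 →TF1  (through TF1, causality passes straight; one stroke at TF1)
β4 →I2  (I2: I, integral causality)
β5 →J1  (J1 needs exactly one e-in)

3  (C1, I1, I2 all integral)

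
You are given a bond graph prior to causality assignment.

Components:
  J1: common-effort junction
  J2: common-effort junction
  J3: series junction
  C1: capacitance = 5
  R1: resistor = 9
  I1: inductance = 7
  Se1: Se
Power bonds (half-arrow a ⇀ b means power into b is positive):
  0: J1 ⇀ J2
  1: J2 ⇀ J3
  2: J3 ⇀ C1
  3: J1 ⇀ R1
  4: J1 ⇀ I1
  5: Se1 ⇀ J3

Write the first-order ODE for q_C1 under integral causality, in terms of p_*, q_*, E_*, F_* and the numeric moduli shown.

dq_C1/dt = E_Se1/9 - p_I1/7 - q_C1/45

bond 5 stroke→J3  (Se1 fixes effort; stroke away)
bond 2 stroke→J3  (C1 outputs effort q/C1)
bond 1 stroke→J2  (closing 1-jn rule on J3)
bond 0 stroke→J1  (0-jn J2 has e-setter on 1)
bond 3 stroke→R1  (common-e at J1 fixed by 0)
bond 4 stroke→I1  (J1: bond 0 brought effort, rest push out)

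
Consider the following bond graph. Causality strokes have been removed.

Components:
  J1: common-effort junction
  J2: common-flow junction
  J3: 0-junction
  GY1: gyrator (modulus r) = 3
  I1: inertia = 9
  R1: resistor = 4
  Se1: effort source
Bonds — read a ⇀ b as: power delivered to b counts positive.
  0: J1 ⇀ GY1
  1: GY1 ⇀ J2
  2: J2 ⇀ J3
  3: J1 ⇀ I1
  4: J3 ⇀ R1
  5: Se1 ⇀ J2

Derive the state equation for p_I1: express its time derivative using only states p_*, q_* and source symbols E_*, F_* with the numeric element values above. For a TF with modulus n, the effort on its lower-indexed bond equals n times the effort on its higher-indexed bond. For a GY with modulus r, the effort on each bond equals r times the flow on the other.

β5 →J2  (Se1 fixes effort; stroke away)
β3 →I1  (I1 outputs flow p/I1)
β0 →J1  (J1 needs exactly one e-in)
β1 →J2  (GY1: gyrator matches bond 0)
β2 →J3  (only one flow-in slot at J2)
β4 →R1  (0-jn J3 has e-setter on 2)

dp_I1/dt = 3*E_Se1/4 - p_I1/4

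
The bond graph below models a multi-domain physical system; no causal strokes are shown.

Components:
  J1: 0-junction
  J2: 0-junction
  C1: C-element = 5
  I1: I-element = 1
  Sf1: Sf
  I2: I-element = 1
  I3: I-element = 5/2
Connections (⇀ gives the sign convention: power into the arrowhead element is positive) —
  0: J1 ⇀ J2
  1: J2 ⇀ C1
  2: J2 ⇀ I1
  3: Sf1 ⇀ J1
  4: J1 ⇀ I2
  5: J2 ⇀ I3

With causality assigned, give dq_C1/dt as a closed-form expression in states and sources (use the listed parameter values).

dq_C1/dt = F_Sf1 - p_I1 - p_I2 - 2*p_I3/5

b3 stroke at Sf1  (Sf1 fixes flow; stroke at Sf1)
b1 stroke at J2  (C1 outputs effort q/C1)
b0 stroke at J1  (J2 effort already set via bond 1)
b2 stroke at I1  (J2: bond 1 brought effort, rest push out)
b5 stroke at I3  (J2: bond 1 brought effort, rest push out)
b4 stroke at I2  (J1: bond 0 brought effort, rest push out)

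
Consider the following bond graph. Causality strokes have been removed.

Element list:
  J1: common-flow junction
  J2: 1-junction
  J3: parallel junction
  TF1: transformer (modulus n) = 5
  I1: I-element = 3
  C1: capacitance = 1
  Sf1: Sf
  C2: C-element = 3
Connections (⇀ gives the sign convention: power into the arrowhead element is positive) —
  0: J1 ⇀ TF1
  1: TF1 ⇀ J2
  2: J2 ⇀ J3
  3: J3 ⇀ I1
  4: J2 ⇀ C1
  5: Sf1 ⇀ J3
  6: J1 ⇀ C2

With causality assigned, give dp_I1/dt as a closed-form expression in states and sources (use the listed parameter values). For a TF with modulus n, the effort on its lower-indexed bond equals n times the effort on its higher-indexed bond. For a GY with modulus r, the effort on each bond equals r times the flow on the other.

bond 5 |Sf1  (source Sf1 imposes f)
bond 3 |I1  (I1 outputs flow p/I1)
bond 2 |J3  (J3 needs exactly one e-in)
bond 1 |J2  (J2: bond 2 brought flow, rest push out)
bond 4 |J2  (1-jn J2 has f-setter on 2)
bond 0 |TF1  (through TF1, causality passes straight; one stroke at TF1)
bond 6 |J1  (common-f at J1 fixed by 0)

dp_I1/dt = -q_C1 - q_C2/15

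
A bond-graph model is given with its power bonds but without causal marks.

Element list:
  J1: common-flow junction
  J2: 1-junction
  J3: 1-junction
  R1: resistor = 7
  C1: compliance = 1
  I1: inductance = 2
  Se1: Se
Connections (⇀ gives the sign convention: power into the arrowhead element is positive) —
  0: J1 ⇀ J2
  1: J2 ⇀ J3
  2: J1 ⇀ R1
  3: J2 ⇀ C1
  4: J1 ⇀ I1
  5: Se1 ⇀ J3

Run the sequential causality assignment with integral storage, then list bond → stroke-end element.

#0 →J1
#1 →J2
#2 →J1
#3 →J2
#4 →I1
#5 →J3

β5 |J3  (source Se1 imposes e)
β1 |J2  (J3: last free bond brings flow in)
β3 |J2  (C1 outputs effort q/C1)
β0 |J1  (J2: last free bond brings flow in)
β4 |I1  (I1 outputs flow p/I1)
β2 |J1  (J1: bond 4 brought flow, rest push out)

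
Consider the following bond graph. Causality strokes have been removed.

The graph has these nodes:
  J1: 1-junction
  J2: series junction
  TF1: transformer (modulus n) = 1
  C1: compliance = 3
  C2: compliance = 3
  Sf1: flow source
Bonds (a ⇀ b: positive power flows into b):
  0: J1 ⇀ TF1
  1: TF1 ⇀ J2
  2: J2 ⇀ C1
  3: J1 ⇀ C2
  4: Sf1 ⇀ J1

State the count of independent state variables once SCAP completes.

bond 4 stroke at Sf1  (Sf1: flow source, stroke at near end)
bond 0 stroke at J1  (J1 flow already set via bond 4)
bond 3 stroke at J1  (1-jn J1 has f-setter on 4)
bond 1 stroke at TF1  (through TF1, causality passes straight; one stroke at TF1)
bond 2 stroke at J2  (common-f at J2 fixed by 1)

2  (C1, C2 all integral)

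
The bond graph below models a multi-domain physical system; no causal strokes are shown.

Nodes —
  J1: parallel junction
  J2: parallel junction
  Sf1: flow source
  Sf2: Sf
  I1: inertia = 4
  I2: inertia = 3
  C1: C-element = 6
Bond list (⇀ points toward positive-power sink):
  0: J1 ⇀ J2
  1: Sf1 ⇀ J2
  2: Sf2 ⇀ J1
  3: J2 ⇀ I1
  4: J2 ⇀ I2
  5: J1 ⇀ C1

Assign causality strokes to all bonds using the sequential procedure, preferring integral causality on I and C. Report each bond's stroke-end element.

b0 stroke at J2
b1 stroke at Sf1
b2 stroke at Sf2
b3 stroke at I1
b4 stroke at I2
b5 stroke at J1

#1 →Sf1  (Sf1 fixes flow; stroke at Sf1)
#2 →Sf2  (Sf2 fixes flow; stroke at Sf2)
#3 →I1  (I1 outputs flow p/I1)
#4 →I2  (I2: I, integral causality)
#0 →J2  (J2 needs exactly one e-in)
#5 →J1  (J1 needs exactly one e-in)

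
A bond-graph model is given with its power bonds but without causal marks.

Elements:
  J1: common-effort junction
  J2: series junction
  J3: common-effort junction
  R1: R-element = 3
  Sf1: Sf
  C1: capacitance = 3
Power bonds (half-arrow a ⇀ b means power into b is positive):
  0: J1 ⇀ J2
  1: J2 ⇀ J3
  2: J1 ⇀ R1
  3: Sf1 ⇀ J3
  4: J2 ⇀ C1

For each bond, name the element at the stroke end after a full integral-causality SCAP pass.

β3 →Sf1  (source Sf1 imposes f)
β1 →J3  (closing 0-jn rule on J3)
β0 →J2  (common-f at J2 fixed by 1)
β4 →J2  (1-jn J2 has f-setter on 1)
β2 →J1  (only one effort-in slot at J1)

bond 0 |J2
bond 1 |J3
bond 2 |J1
bond 3 |Sf1
bond 4 |J2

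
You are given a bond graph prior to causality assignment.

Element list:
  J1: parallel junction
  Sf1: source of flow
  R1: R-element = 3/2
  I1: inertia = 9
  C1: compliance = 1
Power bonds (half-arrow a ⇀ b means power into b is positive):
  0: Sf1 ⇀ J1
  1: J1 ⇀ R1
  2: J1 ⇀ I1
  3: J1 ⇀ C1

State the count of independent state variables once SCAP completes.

b0 →Sf1  (Sf1 fixes flow; stroke at Sf1)
b2 →I1  (I1 integral (f out))
b3 →J1  (C1: C, integral causality)
b1 →R1  (J1 effort already set via bond 3)

2  (C1, I1 all integral)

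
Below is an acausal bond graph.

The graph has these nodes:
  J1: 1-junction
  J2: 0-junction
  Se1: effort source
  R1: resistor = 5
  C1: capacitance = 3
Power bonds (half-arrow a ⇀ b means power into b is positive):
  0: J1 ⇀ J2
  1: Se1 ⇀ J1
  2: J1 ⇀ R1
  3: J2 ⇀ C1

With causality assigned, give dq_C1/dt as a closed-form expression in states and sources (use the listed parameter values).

dq_C1/dt = E_Se1/5 - q_C1/15

bond 1 |J1  (Se1: effort source, stroke at far end)
bond 3 |J2  (prefer integral on C1)
bond 0 |J1  (J2 effort already set via bond 3)
bond 2 |R1  (J1: last free bond brings flow in)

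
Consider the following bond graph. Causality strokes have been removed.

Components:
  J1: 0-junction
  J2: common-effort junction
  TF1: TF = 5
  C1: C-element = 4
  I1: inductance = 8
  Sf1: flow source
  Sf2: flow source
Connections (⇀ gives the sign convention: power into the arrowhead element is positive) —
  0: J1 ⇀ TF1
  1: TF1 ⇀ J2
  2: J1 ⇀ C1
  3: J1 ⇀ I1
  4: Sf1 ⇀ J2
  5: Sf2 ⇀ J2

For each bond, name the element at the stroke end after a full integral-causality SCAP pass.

bond 4 stroke→Sf1  (source Sf1 imposes f)
bond 5 stroke→Sf2  (Sf2: flow source, stroke at near end)
bond 1 stroke→J2  (J2: last free bond brings effort in)
bond 0 stroke→TF1  (TF1 one-in-one-out from 1)
bond 2 stroke→J1  (C1 integral (e out))
bond 3 stroke→I1  (J1 effort already set via bond 2)

#0 stroke→TF1
#1 stroke→J2
#2 stroke→J1
#3 stroke→I1
#4 stroke→Sf1
#5 stroke→Sf2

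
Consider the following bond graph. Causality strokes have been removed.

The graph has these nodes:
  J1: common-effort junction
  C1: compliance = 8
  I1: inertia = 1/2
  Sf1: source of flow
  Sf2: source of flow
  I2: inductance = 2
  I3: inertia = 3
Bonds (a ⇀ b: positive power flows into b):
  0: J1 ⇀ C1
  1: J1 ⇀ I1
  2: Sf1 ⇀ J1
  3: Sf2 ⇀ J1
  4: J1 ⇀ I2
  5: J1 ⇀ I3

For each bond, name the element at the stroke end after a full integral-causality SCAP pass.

b0 |J1
b1 |I1
b2 |Sf1
b3 |Sf2
b4 |I2
b5 |I3

#2 stroke→Sf1  (Sf1 (Sf) sets flow on bond)
#3 stroke→Sf2  (Sf2 fixes flow; stroke at Sf2)
#0 stroke→J1  (prefer integral on C1)
#1 stroke→I1  (common-e at J1 fixed by 0)
#4 stroke→I2  (J1: bond 0 brought effort, rest push out)
#5 stroke→I3  (J1 effort already set via bond 0)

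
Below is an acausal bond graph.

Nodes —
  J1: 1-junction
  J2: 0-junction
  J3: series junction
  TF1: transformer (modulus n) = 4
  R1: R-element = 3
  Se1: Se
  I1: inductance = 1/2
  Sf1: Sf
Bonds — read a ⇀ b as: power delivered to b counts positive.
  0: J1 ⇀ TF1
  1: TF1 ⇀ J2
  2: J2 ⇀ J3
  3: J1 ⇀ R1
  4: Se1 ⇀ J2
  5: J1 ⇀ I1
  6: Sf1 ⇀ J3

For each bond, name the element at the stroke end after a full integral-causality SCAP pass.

bond 4 |J2  (Se1 (Se) sets effort on bond)
bond 6 |Sf1  (Sf1 fixes flow; stroke at Sf1)
bond 1 |TF1  (0-jn J2 has e-setter on 4)
bond 2 |J3  (0-jn J2 has e-setter on 4)
bond 0 |J1  (TF TF1: opposite of bond 1)
bond 5 |I1  (I1 integral (f out))
bond 3 |J1  (common-f at J1 fixed by 5)

b0 stroke at J1
b1 stroke at TF1
b2 stroke at J3
b3 stroke at J1
b4 stroke at J2
b5 stroke at I1
b6 stroke at Sf1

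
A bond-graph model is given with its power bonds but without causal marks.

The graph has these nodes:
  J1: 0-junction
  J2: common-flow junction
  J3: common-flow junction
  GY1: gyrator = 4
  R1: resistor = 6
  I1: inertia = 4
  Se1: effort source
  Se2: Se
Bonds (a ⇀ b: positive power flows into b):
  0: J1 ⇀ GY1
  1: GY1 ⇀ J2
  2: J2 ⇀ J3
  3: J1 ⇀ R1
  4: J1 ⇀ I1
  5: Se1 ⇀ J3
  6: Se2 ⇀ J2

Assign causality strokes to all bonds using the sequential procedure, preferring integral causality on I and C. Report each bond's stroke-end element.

#0 stroke at GY1
#1 stroke at GY1
#2 stroke at J2
#3 stroke at J1
#4 stroke at I1
#5 stroke at J3
#6 stroke at J2

bond 5 |J3  (source Se1 imposes e)
bond 6 |J2  (Se2 (Se) sets effort on bond)
bond 2 |J2  (closing 1-jn rule on J3)
bond 1 |GY1  (only one flow-in slot at J2)
bond 0 |GY1  (GY GY1: same side as bond 1)
bond 4 |I1  (prefer integral on I1)
bond 3 |J1  (J1 needs exactly one e-in)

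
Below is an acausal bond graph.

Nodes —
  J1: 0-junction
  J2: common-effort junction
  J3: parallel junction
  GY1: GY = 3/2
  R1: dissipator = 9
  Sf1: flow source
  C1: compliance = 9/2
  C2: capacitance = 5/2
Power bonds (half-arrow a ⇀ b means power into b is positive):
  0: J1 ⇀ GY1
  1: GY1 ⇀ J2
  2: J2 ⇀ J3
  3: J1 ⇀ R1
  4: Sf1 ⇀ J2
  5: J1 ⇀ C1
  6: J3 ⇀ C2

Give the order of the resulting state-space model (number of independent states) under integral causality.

2  (C1, C2 all integral)

bond 4 stroke→Sf1  (Sf1 fixes flow; stroke at Sf1)
bond 5 stroke→J1  (C1: C, integral causality)
bond 0 stroke→GY1  (J1: bond 5 brought effort, rest push out)
bond 3 stroke→R1  (J1: bond 5 brought effort, rest push out)
bond 1 stroke→GY1  (GY1: gyrator matches bond 0)
bond 2 stroke→J2  (J2 needs exactly one e-in)
bond 6 stroke→J3  (J3 needs exactly one e-in)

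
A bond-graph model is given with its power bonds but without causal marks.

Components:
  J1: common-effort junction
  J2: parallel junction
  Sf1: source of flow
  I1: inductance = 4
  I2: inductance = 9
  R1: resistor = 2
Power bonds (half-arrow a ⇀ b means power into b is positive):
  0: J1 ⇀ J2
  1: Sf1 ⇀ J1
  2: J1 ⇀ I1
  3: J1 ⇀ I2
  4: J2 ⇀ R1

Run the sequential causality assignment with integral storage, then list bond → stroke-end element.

#1 stroke→Sf1  (Sf1 (Sf) sets flow on bond)
#2 stroke→I1  (I1 integral (f out))
#3 stroke→I2  (I2: I, integral causality)
#0 stroke→J1  (closing 0-jn rule on J1)
#4 stroke→J2  (only one effort-in slot at J2)

#0 stroke→J1
#1 stroke→Sf1
#2 stroke→I1
#3 stroke→I2
#4 stroke→J2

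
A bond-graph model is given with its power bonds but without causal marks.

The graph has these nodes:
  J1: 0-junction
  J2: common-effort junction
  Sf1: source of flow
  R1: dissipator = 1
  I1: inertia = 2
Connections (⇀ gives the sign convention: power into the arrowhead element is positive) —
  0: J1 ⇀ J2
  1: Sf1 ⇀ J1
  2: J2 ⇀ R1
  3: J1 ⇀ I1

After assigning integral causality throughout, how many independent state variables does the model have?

1  (I1 all integral)

β1 |Sf1  (Sf1 (Sf) sets flow on bond)
β3 |I1  (I1: I, integral causality)
β0 |J1  (J1 needs exactly one e-in)
β2 |J2  (closing 0-jn rule on J2)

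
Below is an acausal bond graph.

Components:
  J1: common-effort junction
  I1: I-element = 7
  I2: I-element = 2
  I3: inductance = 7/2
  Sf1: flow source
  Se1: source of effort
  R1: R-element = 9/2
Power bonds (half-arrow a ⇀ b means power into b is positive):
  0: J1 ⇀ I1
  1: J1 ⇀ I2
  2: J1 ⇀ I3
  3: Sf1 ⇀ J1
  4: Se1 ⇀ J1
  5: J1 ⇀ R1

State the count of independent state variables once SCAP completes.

3  (I1, I2, I3 all integral)

#3 stroke at Sf1  (Sf1 fixes flow; stroke at Sf1)
#4 stroke at J1  (source Se1 imposes e)
#0 stroke at I1  (0-jn J1 has e-setter on 4)
#1 stroke at I2  (0-jn J1 has e-setter on 4)
#2 stroke at I3  (J1: bond 4 brought effort, rest push out)
#5 stroke at R1  (J1: bond 4 brought effort, rest push out)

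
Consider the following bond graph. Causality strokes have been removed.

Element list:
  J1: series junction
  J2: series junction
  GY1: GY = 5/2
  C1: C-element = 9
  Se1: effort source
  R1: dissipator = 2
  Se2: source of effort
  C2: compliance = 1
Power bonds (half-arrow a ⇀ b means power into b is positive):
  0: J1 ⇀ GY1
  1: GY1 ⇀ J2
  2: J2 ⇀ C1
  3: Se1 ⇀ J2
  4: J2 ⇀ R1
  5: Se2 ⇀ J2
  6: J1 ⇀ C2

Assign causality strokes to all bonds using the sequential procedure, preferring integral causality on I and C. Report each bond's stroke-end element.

bond 3 |J2  (source Se1 imposes e)
bond 5 |J2  (Se2 (Se) sets effort on bond)
bond 2 |J2  (prefer integral on C1)
bond 6 |J1  (C2: C, integral causality)
bond 0 |GY1  (J1 needs exactly one f-in)
bond 1 |GY1  (GY GY1: same side as bond 0)
bond 4 |J2  (common-f at J2 fixed by 1)

#0 stroke→GY1
#1 stroke→GY1
#2 stroke→J2
#3 stroke→J2
#4 stroke→J2
#5 stroke→J2
#6 stroke→J1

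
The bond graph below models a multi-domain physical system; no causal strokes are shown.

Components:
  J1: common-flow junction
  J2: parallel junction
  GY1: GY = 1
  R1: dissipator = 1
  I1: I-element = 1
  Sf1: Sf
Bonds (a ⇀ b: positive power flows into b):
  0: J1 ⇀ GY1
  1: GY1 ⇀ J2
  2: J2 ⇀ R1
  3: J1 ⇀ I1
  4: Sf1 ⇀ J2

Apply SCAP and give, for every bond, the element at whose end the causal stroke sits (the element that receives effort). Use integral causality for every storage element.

bond 4 stroke at Sf1  (Sf1 fixes flow; stroke at Sf1)
bond 3 stroke at I1  (prefer integral on I1)
bond 0 stroke at J1  (1-jn J1 has f-setter on 3)
bond 1 stroke at J2  (GY1: gyrator matches bond 0)
bond 2 stroke at R1  (0-jn J2 has e-setter on 1)

#0 stroke→J1
#1 stroke→J2
#2 stroke→R1
#3 stroke→I1
#4 stroke→Sf1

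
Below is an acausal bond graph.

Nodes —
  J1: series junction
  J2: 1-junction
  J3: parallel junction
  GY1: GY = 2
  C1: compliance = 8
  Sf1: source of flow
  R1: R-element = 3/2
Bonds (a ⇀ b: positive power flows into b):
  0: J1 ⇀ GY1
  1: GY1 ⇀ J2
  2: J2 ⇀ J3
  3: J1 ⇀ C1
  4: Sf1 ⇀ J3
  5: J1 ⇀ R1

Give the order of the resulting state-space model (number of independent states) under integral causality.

1  (C1 all integral)

β4 stroke at Sf1  (Sf1: flow source, stroke at near end)
β2 stroke at J3  (J3 needs exactly one e-in)
β1 stroke at J2  (1-jn J2 has f-setter on 2)
β0 stroke at J1  (GY GY1: same side as bond 1)
β3 stroke at J1  (C1: C, integral causality)
β5 stroke at R1  (closing 1-jn rule on J1)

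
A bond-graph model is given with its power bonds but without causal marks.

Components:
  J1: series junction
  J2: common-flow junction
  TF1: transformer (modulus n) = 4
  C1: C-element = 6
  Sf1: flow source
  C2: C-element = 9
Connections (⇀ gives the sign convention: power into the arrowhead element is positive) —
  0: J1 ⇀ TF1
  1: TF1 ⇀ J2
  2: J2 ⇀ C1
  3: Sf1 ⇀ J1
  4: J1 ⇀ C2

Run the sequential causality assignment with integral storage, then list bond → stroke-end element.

β0 stroke at J1
β1 stroke at TF1
β2 stroke at J2
β3 stroke at Sf1
β4 stroke at J1

b3 stroke→Sf1  (Sf1 (Sf) sets flow on bond)
b0 stroke→J1  (J1: bond 3 brought flow, rest push out)
b4 stroke→J1  (J1 flow already set via bond 3)
b1 stroke→TF1  (TF TF1: opposite of bond 0)
b2 stroke→J2  (J2: bond 1 brought flow, rest push out)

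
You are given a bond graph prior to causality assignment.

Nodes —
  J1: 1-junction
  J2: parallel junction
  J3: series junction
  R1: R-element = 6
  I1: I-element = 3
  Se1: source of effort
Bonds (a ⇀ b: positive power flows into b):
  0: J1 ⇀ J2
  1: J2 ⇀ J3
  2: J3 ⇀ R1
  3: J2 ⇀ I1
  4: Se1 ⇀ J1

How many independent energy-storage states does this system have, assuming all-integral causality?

1  (I1 all integral)

b4 stroke at J1  (Se1: effort source, stroke at far end)
b0 stroke at J2  (closing 1-jn rule on J1)
b1 stroke at J3  (common-e at J2 fixed by 0)
b3 stroke at I1  (J2: bond 0 brought effort, rest push out)
b2 stroke at R1  (only one flow-in slot at J3)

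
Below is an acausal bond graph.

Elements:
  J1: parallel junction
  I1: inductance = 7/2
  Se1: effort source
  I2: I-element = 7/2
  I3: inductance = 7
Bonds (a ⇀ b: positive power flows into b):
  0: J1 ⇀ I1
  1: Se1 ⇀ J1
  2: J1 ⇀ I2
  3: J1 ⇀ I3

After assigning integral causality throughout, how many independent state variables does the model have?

#1 →J1  (Se1: effort source, stroke at far end)
#0 →I1  (J1: bond 1 brought effort, rest push out)
#2 →I2  (J1: bond 1 brought effort, rest push out)
#3 →I3  (0-jn J1 has e-setter on 1)

3  (I1, I2, I3 all integral)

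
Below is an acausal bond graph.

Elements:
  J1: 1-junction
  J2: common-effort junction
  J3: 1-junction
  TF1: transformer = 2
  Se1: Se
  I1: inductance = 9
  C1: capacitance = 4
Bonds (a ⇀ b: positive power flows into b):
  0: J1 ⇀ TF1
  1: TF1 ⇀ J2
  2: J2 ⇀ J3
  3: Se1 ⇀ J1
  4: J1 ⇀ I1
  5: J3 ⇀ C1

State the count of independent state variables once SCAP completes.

2  (C1, I1 all integral)

bond 3 stroke→J1  (Se1 (Se) sets effort on bond)
bond 4 stroke→I1  (prefer integral on I1)
bond 0 stroke→J1  (J1: bond 4 brought flow, rest push out)
bond 1 stroke→TF1  (through TF1, causality passes straight; one stroke at TF1)
bond 2 stroke→J2  (closing 0-jn rule on J2)
bond 5 stroke→J3  (common-f at J3 fixed by 2)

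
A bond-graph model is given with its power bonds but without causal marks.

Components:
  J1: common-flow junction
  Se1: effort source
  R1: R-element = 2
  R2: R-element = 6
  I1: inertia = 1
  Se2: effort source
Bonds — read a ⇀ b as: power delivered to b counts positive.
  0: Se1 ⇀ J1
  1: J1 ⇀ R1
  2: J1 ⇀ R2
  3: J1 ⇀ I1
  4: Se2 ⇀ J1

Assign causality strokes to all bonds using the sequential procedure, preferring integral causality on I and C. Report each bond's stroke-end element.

b0 →J1
b1 →J1
b2 →J1
b3 →I1
b4 →J1

β0 |J1  (Se1 fixes effort; stroke away)
β4 |J1  (source Se2 imposes e)
β3 |I1  (I1: I, integral causality)
β1 |J1  (common-f at J1 fixed by 3)
β2 |J1  (J1: bond 3 brought flow, rest push out)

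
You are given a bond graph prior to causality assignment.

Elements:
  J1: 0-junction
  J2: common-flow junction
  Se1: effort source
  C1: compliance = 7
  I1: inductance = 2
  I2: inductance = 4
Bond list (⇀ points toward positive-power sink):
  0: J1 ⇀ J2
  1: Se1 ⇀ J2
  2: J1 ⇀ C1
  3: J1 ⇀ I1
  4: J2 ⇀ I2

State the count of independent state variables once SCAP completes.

3  (C1, I1, I2 all integral)

β1 →J2  (Se1 (Se) sets effort on bond)
β2 →J1  (C1 outputs effort q/C1)
β0 →J2  (common-e at J1 fixed by 2)
β3 →I1  (0-jn J1 has e-setter on 2)
β4 →I2  (closing 1-jn rule on J2)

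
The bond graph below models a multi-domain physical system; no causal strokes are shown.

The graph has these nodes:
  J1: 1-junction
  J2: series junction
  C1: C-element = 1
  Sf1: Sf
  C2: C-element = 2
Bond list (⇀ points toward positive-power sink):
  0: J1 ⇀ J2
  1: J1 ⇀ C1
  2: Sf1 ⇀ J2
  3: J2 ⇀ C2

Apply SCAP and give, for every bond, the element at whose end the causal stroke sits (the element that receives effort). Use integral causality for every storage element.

#2 |Sf1  (source Sf1 imposes f)
#0 |J2  (J2 flow already set via bond 2)
#3 |J2  (1-jn J2 has f-setter on 2)
#1 |J1  (1-jn J1 has f-setter on 0)

β0 →J2
β1 →J1
β2 →Sf1
β3 →J2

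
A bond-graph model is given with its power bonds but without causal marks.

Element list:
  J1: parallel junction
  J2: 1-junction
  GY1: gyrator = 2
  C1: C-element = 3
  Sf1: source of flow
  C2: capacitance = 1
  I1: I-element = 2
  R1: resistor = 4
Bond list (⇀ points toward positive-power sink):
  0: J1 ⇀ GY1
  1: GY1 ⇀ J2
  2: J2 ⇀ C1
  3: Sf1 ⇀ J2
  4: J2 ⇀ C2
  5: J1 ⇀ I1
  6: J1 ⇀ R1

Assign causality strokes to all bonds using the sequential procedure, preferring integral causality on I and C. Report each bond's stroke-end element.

#3 |Sf1  (source Sf1 imposes f)
#1 |J2  (1-jn J2 has f-setter on 3)
#2 |J2  (J2 flow already set via bond 3)
#4 |J2  (J2 flow already set via bond 3)
#0 |J1  (through GY1, causality inverts; strokes same side of GY1)
#5 |I1  (J1: bond 0 brought effort, rest push out)
#6 |R1  (J1: bond 0 brought effort, rest push out)

β0 stroke at J1
β1 stroke at J2
β2 stroke at J2
β3 stroke at Sf1
β4 stroke at J2
β5 stroke at I1
β6 stroke at R1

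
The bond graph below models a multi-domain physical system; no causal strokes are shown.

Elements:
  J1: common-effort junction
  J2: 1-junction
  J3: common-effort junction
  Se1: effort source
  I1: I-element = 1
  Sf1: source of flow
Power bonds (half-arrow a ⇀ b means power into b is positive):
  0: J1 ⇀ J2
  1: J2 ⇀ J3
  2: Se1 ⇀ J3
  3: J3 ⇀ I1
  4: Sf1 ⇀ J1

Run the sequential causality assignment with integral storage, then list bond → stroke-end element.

β2 stroke at J3  (source Se1 imposes e)
β4 stroke at Sf1  (Sf1 fixes flow; stroke at Sf1)
β0 stroke at J1  (J1 needs exactly one e-in)
β1 stroke at J2  (common-f at J2 fixed by 0)
β3 stroke at I1  (0-jn J3 has e-setter on 2)

#0 |J1
#1 |J2
#2 |J3
#3 |I1
#4 |Sf1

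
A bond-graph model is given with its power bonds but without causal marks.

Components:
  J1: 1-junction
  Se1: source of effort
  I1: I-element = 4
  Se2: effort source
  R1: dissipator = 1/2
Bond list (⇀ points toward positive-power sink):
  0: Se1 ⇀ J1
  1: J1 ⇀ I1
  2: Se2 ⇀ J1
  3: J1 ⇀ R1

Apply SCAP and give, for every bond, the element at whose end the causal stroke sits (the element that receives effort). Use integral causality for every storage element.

β0 stroke at J1
β1 stroke at I1
β2 stroke at J1
β3 stroke at J1

bond 0 |J1  (Se1 fixes effort; stroke away)
bond 2 |J1  (source Se2 imposes e)
bond 1 |I1  (I1: I, integral causality)
bond 3 |J1  (J1 flow already set via bond 1)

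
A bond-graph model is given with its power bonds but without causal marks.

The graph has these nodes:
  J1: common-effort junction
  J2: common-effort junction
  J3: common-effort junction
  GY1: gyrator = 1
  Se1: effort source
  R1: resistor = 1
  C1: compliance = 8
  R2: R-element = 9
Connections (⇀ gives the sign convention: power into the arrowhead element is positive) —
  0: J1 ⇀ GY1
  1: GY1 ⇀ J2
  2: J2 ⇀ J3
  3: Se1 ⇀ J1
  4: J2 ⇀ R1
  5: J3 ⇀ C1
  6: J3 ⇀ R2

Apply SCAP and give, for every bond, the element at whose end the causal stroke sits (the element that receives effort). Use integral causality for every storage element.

β0 stroke at GY1
β1 stroke at GY1
β2 stroke at J2
β3 stroke at J1
β4 stroke at R1
β5 stroke at J3
β6 stroke at R2

b3 |J1  (source Se1 imposes e)
b0 |GY1  (0-jn J1 has e-setter on 3)
b1 |GY1  (GY1: gyrator matches bond 0)
b5 |J3  (prefer integral on C1)
b2 |J2  (0-jn J3 has e-setter on 5)
b6 |R2  (J3: bond 5 brought effort, rest push out)
b4 |R1  (J2: bond 2 brought effort, rest push out)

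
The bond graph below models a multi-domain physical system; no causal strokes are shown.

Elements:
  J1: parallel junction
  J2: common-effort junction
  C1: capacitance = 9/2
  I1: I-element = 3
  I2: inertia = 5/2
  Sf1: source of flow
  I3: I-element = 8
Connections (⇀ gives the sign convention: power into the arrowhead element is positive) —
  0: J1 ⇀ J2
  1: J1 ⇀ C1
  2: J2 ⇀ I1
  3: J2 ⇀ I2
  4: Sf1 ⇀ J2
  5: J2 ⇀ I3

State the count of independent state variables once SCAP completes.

4  (C1, I1, I2, I3 all integral)

b4 →Sf1  (Sf1 fixes flow; stroke at Sf1)
b1 →J1  (C1 outputs effort q/C1)
b0 →J2  (J1: bond 1 brought effort, rest push out)
b2 →I1  (J2 effort already set via bond 0)
b3 →I2  (common-e at J2 fixed by 0)
b5 →I3  (0-jn J2 has e-setter on 0)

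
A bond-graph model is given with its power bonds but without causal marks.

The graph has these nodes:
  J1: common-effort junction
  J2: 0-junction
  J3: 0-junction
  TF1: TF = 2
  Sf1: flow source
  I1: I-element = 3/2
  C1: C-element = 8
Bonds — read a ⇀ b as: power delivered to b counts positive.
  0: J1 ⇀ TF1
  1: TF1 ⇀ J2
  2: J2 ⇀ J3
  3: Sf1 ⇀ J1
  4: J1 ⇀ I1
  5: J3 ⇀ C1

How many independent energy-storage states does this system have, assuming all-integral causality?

bond 3 |Sf1  (Sf1: flow source, stroke at near end)
bond 4 |I1  (I1 integral (f out))
bond 0 |J1  (closing 0-jn rule on J1)
bond 1 |TF1  (TF1: transformer flips bond 0)
bond 2 |J2  (only one effort-in slot at J2)
bond 5 |J3  (J3: last free bond brings effort in)

2  (C1, I1 all integral)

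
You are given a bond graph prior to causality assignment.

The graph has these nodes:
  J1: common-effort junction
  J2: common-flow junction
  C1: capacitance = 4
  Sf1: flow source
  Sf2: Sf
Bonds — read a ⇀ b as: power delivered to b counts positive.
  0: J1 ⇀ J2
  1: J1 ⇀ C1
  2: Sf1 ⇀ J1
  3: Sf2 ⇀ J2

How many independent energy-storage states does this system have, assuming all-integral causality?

β2 →Sf1  (source Sf1 imposes f)
β3 →Sf2  (Sf2 fixes flow; stroke at Sf2)
β0 →J2  (J2: bond 3 brought flow, rest push out)
β1 →J1  (J1 needs exactly one e-in)

1  (C1 all integral)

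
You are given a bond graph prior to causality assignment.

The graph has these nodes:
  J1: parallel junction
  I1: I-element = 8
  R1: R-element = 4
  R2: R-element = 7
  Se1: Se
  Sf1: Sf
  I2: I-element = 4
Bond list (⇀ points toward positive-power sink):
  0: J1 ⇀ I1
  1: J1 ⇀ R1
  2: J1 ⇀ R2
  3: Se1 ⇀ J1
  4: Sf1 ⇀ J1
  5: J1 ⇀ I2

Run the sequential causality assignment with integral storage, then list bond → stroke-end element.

#0 |I1
#1 |R1
#2 |R2
#3 |J1
#4 |Sf1
#5 |I2

#3 |J1  (source Se1 imposes e)
#4 |Sf1  (Sf1 (Sf) sets flow on bond)
#0 |I1  (0-jn J1 has e-setter on 3)
#1 |R1  (J1: bond 3 brought effort, rest push out)
#2 |R2  (J1 effort already set via bond 3)
#5 |I2  (J1: bond 3 brought effort, rest push out)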